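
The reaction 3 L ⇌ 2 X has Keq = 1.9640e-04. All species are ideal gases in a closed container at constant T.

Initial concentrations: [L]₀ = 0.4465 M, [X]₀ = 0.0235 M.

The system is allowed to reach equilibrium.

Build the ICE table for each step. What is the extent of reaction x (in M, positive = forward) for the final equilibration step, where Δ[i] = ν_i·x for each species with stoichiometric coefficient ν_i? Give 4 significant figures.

Q₀ = 0.006204 vs Keq = 1.9640e-04 ⇒ Q>K, reverse
Step 1:
                    L           X
  I            0.4465      0.0235
  C           0.02837    -0.01891
  E            0.4749    0.004586
  solve Keq expr → x = -0.009457; check Q = 1.9640e-04

x = -0.009457 M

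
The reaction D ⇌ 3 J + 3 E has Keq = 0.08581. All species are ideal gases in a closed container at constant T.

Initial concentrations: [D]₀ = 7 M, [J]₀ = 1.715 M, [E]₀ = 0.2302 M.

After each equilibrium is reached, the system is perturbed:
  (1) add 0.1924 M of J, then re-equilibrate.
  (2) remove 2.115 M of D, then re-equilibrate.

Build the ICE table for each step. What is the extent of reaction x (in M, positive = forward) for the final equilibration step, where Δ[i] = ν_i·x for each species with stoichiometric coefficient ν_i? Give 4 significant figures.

x = -0.01299 M

Q₀ = 0.00879 vs Keq = 0.08581 ⇒ Q<K, forward
Step 1:
                   D          J          E
  init             7      1.715     0.2302
  Δ         -0.06909     0.2073     0.2073
  eq           6.931      1.922     0.4375
  solve Keq expr → x = 0.06909; check Q = 0.08581
Then add 0.1924 M of J.
Step 2:
                   D          J          E
  init         6.931      2.115     0.4375
  Δ          0.01108   -0.03324   -0.03324
  eq           6.942      2.081     0.4042
  solve Keq expr → x = -0.01108; check Q = 0.08581
Then remove 2.115 M of D.
Step 3:
                   D          J          E
  init         4.827      2.081     0.4042
  Δ          0.01299   -0.03896   -0.03896
  eq            4.84      2.042     0.3653
  solve Keq expr → x = -0.01299; check Q = 0.08581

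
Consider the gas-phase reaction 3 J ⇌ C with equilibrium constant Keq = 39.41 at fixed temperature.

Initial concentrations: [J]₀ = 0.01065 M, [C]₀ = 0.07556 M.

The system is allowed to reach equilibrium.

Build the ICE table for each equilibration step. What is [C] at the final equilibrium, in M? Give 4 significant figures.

Q₀ = 6.2552e+04 vs Keq = 39.41 ⇒ Q>K, reverse
Step 1:
                   J          C
  Initial    0.01065    0.07556
  Change     0.09342   -0.03114
  Equil       0.1041    0.04442
  solve Keq expr → x = -0.03114; check Q = 39.41

[C]_eq = 0.04442 M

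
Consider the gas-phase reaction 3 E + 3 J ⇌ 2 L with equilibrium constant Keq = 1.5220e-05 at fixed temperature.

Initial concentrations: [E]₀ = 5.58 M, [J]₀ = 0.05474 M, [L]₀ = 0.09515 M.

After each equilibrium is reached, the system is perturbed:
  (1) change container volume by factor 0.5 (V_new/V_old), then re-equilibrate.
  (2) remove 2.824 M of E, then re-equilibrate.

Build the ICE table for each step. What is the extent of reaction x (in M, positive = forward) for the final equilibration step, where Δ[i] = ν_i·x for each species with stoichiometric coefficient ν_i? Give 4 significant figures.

x = -0.004722 M

Q₀ = 0.3177 vs Keq = 1.5220e-05 ⇒ Q>K, reverse
Step 1:
                  E         J         L
  init         5.58   0.05474   0.09515
  Δ          0.1361    0.1361  -0.09071
  eq          5.716    0.1908  0.004443
  solve Keq expr → x = -0.04535; check Q = 1.5220e-05
Then change container volume by factor 0.5 (V_new/V_old).
Step 2:
                  E         J         L
  init        11.43    0.3816  0.008887
  Δ        -0.03302  -0.03302   0.02201
  eq           11.4    0.3486    0.0309
  solve Keq expr → x = 0.01101; check Q = 1.5220e-05
Then remove 2.824 M of E.
Step 3:
                  E         J         L
  init        8.575    0.3486    0.0309
  Δ         0.01417   0.01417 -0.009445
  eq          8.589    0.3627   0.02146
  solve Keq expr → x = -0.004722; check Q = 1.5220e-05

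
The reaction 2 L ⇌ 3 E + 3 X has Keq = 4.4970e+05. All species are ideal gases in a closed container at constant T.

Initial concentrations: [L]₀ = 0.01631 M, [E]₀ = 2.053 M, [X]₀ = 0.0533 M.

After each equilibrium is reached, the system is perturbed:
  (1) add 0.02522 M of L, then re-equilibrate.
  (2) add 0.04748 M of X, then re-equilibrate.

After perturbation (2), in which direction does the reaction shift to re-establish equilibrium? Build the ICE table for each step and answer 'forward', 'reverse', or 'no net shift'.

Q₀ = 4.925 vs Keq = 4.4970e+05 ⇒ Q<K, forward
Step 1:
                  L         E         X
  Initial   0.01631     2.053    0.0533
  Change   -0.01621   0.02432   0.02432
  Equil   9.6551e-05     2.077   0.07762
  solve Keq expr → x = 0.008107; check Q = 4.4970e+05
Then add 0.02522 M of L.
Step 2:
                  L         E         X
  Initial   0.02532     2.077   0.07762
  Change   -0.02514   0.03771   0.03771
  Equil   1.7964e-04     2.115    0.1153
  solve Keq expr → x = 0.01257; check Q = 4.4970e+05
Then add 0.04748 M of X.
Step 3:
                  L         E         X
  Initial 1.7964e-04     2.115    0.1628
  Change  1.2113e-04 -1.8169e-04 -1.8169e-04
  Equil   3.0077e-04     2.115    0.1626
  solve Keq expr → x = -6.0565e-05; check Q = 4.4970e+05

Direction: reverse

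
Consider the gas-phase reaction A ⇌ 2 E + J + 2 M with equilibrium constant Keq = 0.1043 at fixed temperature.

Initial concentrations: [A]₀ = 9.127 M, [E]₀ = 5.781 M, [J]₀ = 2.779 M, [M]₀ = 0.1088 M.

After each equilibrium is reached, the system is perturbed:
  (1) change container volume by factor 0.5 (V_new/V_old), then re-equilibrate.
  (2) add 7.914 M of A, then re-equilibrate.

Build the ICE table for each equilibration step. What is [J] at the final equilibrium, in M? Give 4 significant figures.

[J]_eq = 5.48 M

Q₀ = 0.1205 vs Keq = 0.1043 ⇒ Q>K, reverse
Step 1:
                  A         E         J         M
  I           9.127     5.781     2.779    0.1088
  C        0.003671 -0.007342 -0.003671 -0.007342
  E           9.131     5.774     2.775    0.1015
  solve Keq expr → x = -0.003671; check Q = 0.1043
Then change container volume by factor 0.5 (V_new/V_old).
Step 2:
                  A         E         J         M
  I           18.26     11.55     5.551    0.2029
  C         0.07553   -0.1511  -0.07553   -0.1511
  E           18.34      11.4     5.475   0.05186
  solve Keq expr → x = -0.07553; check Q = 0.1043
Then add 7.914 M of A.
Step 3:
                  A         E         J         M
  I           26.25      11.4     5.475   0.05186
  C        -0.00505    0.0101   0.00505    0.0101
  E           26.25     11.41      5.48   0.06196
  solve Keq expr → x = 0.00505; check Q = 0.1043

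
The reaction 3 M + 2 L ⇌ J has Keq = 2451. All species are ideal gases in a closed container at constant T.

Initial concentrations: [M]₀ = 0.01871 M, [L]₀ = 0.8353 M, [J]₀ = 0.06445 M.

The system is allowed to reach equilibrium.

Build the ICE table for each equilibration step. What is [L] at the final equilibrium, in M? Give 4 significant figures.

[L]_eq = 0.8445 M

Q₀ = 1.4103e+04 vs Keq = 2451 ⇒ Q>K, reverse
Step 1:
                  M         L         J
  Initial   0.01871    0.8353   0.06445
  Change    0.01376  0.009176 -0.004588
  Equil     0.03247    0.8445   0.05986
  solve Keq expr → x = -0.004588; check Q = 2451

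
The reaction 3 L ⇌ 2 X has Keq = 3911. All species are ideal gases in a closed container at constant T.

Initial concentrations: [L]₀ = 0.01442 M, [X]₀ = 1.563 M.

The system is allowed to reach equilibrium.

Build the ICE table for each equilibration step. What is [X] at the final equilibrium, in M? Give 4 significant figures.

Q₀ = 8.1475e+05 vs Keq = 3911 ⇒ Q>K, reverse
Step 1:
                   L          X
  Initial    0.01442      1.563
  Change     0.06937   -0.04625
  Equil      0.08379      1.517
  solve Keq expr → x = -0.02312; check Q = 3911

[X]_eq = 1.517 M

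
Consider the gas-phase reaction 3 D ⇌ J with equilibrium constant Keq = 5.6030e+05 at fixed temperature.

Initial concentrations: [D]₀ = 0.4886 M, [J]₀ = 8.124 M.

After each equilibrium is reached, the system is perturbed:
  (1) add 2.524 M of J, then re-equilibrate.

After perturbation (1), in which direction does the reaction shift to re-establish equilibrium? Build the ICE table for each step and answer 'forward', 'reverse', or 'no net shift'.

Direction: reverse

Q₀ = 69.65 vs Keq = 5.6030e+05 ⇒ Q<K, forward
Step 1:
                    D           J
  Initial      0.4886       8.124
  Change      -0.4641      0.1547
  Equil       0.02454       8.279
  solve Keq expr → x = 0.1547; check Q = 5.6030e+05
Then add 2.524 M of J.
Step 2:
                    D           J
  Initial     0.02454        10.8
  Change     0.002275 -7.5849e-04
  Equil       0.02681        10.8
  solve Keq expr → x = -7.5849e-04; check Q = 5.6030e+05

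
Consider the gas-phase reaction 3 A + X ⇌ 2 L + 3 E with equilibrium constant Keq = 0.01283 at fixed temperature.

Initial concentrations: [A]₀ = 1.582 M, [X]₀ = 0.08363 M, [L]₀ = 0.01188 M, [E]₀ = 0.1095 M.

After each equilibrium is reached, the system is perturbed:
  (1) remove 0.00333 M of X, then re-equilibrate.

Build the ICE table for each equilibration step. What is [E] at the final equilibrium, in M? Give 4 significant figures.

Q₀ = 5.5962e-07 vs Keq = 0.01283 ⇒ Q<K, forward
Step 1:
                   A          X          L          E
  Initial      1.582    0.08363    0.01188     0.1095
  Change     -0.1979   -0.06597     0.1319     0.1979
  Equil        1.384    0.01766     0.1438     0.3074
  solve Keq expr → x = 0.06597; check Q = 0.01283
Then remove 0.00333 M of X.
Step 2:
                   A          X          L          E
  Initial      1.384    0.01433     0.1438     0.3074
  Change    0.004811   0.001604  -0.003208  -0.004811
  Equil        1.389    0.01594     0.1406     0.3026
  solve Keq expr → x = -0.001604; check Q = 0.01283

[E]_eq = 0.3026 M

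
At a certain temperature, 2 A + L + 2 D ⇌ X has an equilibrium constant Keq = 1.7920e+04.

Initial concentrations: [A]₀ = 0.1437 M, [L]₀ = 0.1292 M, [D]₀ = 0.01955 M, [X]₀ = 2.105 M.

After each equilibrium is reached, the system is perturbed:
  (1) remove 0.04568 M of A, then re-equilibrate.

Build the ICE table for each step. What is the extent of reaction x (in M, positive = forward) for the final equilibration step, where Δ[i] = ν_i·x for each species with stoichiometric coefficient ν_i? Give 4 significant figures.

x = -0.007141 M

Q₀ = 2.0643e+06 vs Keq = 1.7920e+04 ⇒ Q>K, reverse
Step 1:
                    A           L           D           X
  init         0.1437      0.1292     0.01955       2.105
  Δ           0.09023     0.04511     0.09023    -0.04511
  eq           0.2339      0.1743      0.1098        2.06
  solve Keq expr → x = -0.04511; check Q = 1.7920e+04
Then remove 0.04568 M of A.
Step 2:
                    A           L           D           X
  init         0.1882      0.1743      0.1098        2.06
  Δ           0.01428    0.007141     0.01428   -0.007141
  eq           0.2025      0.1815      0.1241       2.053
  solve Keq expr → x = -0.007141; check Q = 1.7920e+04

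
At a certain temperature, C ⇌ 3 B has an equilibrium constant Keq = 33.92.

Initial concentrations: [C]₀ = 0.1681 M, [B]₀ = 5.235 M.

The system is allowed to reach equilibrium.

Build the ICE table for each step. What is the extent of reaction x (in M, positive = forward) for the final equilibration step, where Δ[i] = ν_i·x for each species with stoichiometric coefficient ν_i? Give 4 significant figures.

Q₀ = 853.5 vs Keq = 33.92 ⇒ Q>K, reverse
Step 1:
                    C           B
  init         0.1681       5.235
  Δ            0.7112      -2.134
  eq           0.8793       3.101
  solve Keq expr → x = -0.7112; check Q = 33.92

x = -0.7112 M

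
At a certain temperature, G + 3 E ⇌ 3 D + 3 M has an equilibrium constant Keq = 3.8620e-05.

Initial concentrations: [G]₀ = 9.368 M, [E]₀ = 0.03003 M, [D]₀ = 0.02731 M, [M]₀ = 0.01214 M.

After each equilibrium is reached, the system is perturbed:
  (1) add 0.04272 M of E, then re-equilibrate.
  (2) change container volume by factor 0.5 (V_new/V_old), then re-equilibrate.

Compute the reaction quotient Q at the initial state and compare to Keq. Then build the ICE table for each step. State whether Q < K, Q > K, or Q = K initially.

Q₀ = 1.4365e-07 vs Keq = 3.8620e-05 ⇒ Q<K, forward
Step 1:
                   G          E          D          M
  I            9.368    0.03003    0.02731    0.01214
  C        -0.004816   -0.01445    0.01445    0.01445
  E            9.363    0.01558    0.04176    0.02659
  solve Keq expr → x = 0.004816; check Q = 3.8620e-05
Then add 0.04272 M of E.
Step 2:
                   G          E          D          M
  I            9.363     0.0583    0.04176    0.02659
  C        -0.006389   -0.01917    0.01917    0.01917
  E            9.357    0.03914    0.06092    0.04575
  solve Keq expr → x = 0.006389; check Q = 3.8620e-05
Then change container volume by factor 0.5 (V_new/V_old).
Step 3:
                   G          E          D          M
  I            18.71    0.07827     0.1218    0.09151
  C         0.004761    0.01428   -0.01428   -0.01428
  E            18.72    0.09256     0.1076    0.07722
  solve Keq expr → x = -0.004761; check Q = 3.8620e-05

Q₀ = 1.4365e-07; Q < K (proceeds forward)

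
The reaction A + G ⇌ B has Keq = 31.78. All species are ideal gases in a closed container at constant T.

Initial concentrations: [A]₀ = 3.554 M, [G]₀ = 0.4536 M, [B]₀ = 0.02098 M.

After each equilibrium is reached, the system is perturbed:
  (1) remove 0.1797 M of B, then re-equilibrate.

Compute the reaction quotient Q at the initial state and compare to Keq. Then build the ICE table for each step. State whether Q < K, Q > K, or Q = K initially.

Q₀ = 0.01301 vs Keq = 31.78 ⇒ Q<K, forward
Step 1:
                   A          G          B
  I            3.554     0.4536    0.02098
  C          -0.4488    -0.4488     0.4488
  E            3.105   0.004761     0.4698
  solve Keq expr → x = 0.4488; check Q = 31.78
Then remove 0.1797 M of B.
Step 2:
                   A          G          B
  I            3.105   0.004761     0.2901
  C        -0.001801  -0.001801   0.001801
  E            3.103    0.00296     0.2919
  solve Keq expr → x = 0.001801; check Q = 31.78

Q₀ = 0.01301; Q < K (proceeds forward)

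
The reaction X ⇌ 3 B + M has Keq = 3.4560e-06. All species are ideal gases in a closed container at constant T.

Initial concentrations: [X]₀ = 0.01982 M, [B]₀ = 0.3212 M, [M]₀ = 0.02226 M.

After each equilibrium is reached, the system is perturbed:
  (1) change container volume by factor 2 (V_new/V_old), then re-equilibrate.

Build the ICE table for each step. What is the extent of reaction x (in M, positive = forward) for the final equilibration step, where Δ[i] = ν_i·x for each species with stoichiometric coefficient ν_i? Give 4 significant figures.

Q₀ = 0.03722 vs Keq = 3.4560e-06 ⇒ Q>K, reverse
Step 1:
                  X         B         M
  Initial   0.01982    0.3212   0.02226
  Change    0.02225  -0.06675  -0.02225
  Equil     0.04207    0.2544 8.8261e-06
  solve Keq expr → x = -0.02225; check Q = 3.4560e-06
Then change container volume by factor 2 (V_new/V_old).
Step 2:
                  X         B         M
  Initial   0.02104    0.1272 4.4131e-06
  Change  -3.0763e-05 9.2289e-05 3.0763e-05
  Equil       0.021    0.1273 3.5176e-05
  solve Keq expr → x = 3.0763e-05; check Q = 3.4560e-06

x = 3.0763e-05 M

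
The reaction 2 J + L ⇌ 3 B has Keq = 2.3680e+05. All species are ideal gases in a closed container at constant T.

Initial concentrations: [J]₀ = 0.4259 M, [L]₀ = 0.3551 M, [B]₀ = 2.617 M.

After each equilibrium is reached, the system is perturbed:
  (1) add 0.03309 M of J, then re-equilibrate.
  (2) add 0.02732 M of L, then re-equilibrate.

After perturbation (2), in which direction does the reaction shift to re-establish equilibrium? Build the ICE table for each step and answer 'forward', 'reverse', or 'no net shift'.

Direction: forward

Q₀ = 278.3 vs Keq = 2.3680e+05 ⇒ Q<K, forward
Step 1:
                    J           L           B
  Initial      0.4259      0.3551       2.617
  Change      -0.3961      -0.198      0.5941
  Equil       0.02984      0.1571       3.211
  solve Keq expr → x = 0.198; check Q = 2.3680e+05
Then add 0.03309 M of J.
Step 2:
                    J           L           B
  Initial     0.06293      0.1571       3.211
  Change     -0.03083    -0.01541     0.04624
  Equil        0.0321      0.1417       3.257
  solve Keq expr → x = 0.01541; check Q = 2.3680e+05
Then add 0.02732 M of L.
Step 3:
                    J           L           B
  Initial      0.0321       0.169       3.257
  Change    -0.002546   -0.001273    0.003819
  Equil       0.02955      0.1677       3.261
  solve Keq expr → x = 0.001273; check Q = 2.3680e+05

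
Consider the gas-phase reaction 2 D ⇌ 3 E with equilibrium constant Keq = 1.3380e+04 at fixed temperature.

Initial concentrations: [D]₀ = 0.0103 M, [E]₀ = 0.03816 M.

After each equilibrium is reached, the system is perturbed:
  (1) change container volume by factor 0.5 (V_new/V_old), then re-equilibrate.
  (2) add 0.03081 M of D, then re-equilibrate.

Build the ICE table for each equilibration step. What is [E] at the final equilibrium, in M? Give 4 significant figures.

Q₀ = 0.5238 vs Keq = 1.3380e+04 ⇒ Q<K, forward
Step 1:
                  D         E
  I          0.0103   0.03816
  C        -0.01019   0.01529
  E       1.0683e-04   0.05345
  solve Keq expr → x = 0.005097; check Q = 1.3380e+04
Then change container volume by factor 0.5 (V_new/V_old).
Step 2:
                  D         E
  I       2.1366e-04    0.1069
  C       8.7941e-05 -1.3191e-04
  E       3.0160e-04    0.1068
  solve Keq expr → x = -4.3971e-05; check Q = 1.3380e+04
Then add 0.03081 M of D.
Step 3:
                  D         E
  I         0.03111    0.1068
  C         -0.0306   0.04589
  E       5.1566e-04    0.1527
  solve Keq expr → x = 0.0153; check Q = 1.3380e+04

[E]_eq = 0.1527 M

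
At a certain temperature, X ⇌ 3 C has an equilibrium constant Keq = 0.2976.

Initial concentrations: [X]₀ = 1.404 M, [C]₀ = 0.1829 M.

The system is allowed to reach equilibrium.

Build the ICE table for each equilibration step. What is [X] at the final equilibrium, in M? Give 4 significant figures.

[X]_eq = 1.227 M

Q₀ = 0.004358 vs Keq = 0.2976 ⇒ Q<K, forward
Step 1:
                  X         C
  init        1.404    0.1829
  Δ         -0.1773    0.5318
  eq          1.227    0.7147
  solve Keq expr → x = 0.1773; check Q = 0.2976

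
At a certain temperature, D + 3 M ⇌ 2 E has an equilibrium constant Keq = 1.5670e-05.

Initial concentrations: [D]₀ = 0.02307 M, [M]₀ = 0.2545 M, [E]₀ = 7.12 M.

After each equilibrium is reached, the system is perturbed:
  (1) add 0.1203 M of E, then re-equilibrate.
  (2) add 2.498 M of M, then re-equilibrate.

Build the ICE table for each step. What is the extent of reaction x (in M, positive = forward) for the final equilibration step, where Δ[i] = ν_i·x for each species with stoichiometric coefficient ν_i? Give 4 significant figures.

Q₀ = 1.3331e+05 vs Keq = 1.5670e-05 ⇒ Q>K, reverse
Step 1:
                    D           M           E
  I           0.02307      0.2545        7.12
  C             3.434        10.3      -6.868
  E             3.457       10.56      0.2524
  solve Keq expr → x = -3.434; check Q = 1.5670e-05
Then add 0.1203 M of E.
Step 2:
                    D           M           E
  I             3.457       10.56      0.3727
  C           0.05608      0.1682     -0.1122
  E             3.513       10.72      0.2606
  solve Keq expr → x = -0.05608; check Q = 1.5670e-05
Then add 2.498 M of M.
Step 3:
                    D           M           E
  I             3.513       13.22      0.2606
  C          -0.04428     -0.1329     0.08857
  E             3.469       13.09      0.3491
  solve Keq expr → x = 0.04428; check Q = 1.5670e-05

x = 0.04428 M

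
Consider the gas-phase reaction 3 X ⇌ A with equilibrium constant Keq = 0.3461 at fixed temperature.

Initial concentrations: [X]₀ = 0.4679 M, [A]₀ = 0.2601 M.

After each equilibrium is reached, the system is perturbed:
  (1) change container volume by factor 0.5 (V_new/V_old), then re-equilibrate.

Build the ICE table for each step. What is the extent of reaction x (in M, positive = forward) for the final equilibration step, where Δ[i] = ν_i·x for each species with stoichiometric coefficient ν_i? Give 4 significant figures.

x = 0.1466 M

Q₀ = 2.539 vs Keq = 0.3461 ⇒ Q>K, reverse
Step 1:
                    X           A
  I            0.4679      0.2601
  C            0.3036     -0.1012
  E            0.7715      0.1589
  solve Keq expr → x = -0.1012; check Q = 0.3461
Then change container volume by factor 0.5 (V_new/V_old).
Step 2:
                    X           A
  I             1.543      0.3178
  C           -0.4399      0.1466
  E             1.103      0.4645
  solve Keq expr → x = 0.1466; check Q = 0.3461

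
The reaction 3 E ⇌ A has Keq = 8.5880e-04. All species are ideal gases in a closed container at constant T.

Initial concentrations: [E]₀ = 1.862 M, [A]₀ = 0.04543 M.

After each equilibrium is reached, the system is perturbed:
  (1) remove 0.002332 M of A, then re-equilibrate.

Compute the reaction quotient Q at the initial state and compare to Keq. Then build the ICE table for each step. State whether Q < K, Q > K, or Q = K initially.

Q₀ = 0.007037; Q > K (proceeds reverse)

Q₀ = 0.007037 vs Keq = 8.5880e-04 ⇒ Q>K, reverse
Step 1:
                  E         A
  I           1.862   0.04543
  C          0.1163  -0.03878
  E           1.978   0.00665
  solve Keq expr → x = -0.03878; check Q = 8.5880e-04
Then remove 0.002332 M of A.
Step 2:
                  E         A
  I           1.978  0.004318
  C       -0.006791  0.002264
  E           1.972  0.006581
  solve Keq expr → x = 0.002264; check Q = 8.5880e-04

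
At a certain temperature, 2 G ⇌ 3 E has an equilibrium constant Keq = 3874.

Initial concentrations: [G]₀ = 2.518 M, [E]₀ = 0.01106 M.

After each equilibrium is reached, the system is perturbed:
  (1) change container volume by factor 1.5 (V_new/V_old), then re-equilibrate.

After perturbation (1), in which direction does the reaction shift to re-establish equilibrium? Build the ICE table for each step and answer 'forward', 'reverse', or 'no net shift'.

Direction: forward

Q₀ = 2.1338e-07 vs Keq = 3874 ⇒ Q<K, forward
Step 1:
                  G         E
  init        2.518   0.01106
  Δ          -2.407     3.611
  eq         0.1107     3.622
  solve Keq expr → x = 1.204; check Q = 3874
Then change container volume by factor 1.5 (V_new/V_old).
Step 2:
                  G         E
  init      0.07383     2.415
  Δ        -0.01283   0.01924
  eq          0.061     2.434
  solve Keq expr → x = 0.006413; check Q = 3874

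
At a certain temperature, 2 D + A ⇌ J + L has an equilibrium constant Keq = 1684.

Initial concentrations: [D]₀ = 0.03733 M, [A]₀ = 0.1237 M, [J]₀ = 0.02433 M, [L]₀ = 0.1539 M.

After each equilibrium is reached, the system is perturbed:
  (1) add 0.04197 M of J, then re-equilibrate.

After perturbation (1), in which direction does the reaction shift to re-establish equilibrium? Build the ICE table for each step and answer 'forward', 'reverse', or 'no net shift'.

Q₀ = 21.72 vs Keq = 1684 ⇒ Q<K, forward
Step 1:
                   D          A          J          L
  I          0.03733     0.1237    0.02433     0.1539
  C         -0.03123   -0.01562    0.01562    0.01562
  E         0.006099     0.1081    0.03995     0.1695
  solve Keq expr → x = 0.01562; check Q = 1684
Then add 0.04197 M of J.
Step 2:
                   D          A          J          L
  I         0.006099     0.1081    0.08192     0.1695
  C         0.002487   0.001244  -0.001244  -0.001244
  E         0.008587     0.1093    0.08067     0.1683
  solve Keq expr → x = -0.001244; check Q = 1684

Direction: reverse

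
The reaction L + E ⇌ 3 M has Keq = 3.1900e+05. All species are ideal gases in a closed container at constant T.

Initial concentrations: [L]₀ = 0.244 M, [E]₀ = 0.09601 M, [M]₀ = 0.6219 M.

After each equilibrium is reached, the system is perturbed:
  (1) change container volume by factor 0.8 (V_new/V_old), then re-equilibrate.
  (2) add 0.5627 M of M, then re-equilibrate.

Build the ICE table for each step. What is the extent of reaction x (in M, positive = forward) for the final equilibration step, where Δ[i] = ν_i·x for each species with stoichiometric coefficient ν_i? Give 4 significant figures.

Q₀ = 10.27 vs Keq = 3.1900e+05 ⇒ Q<K, forward
Step 1:
                   L          E          M
  init         0.244    0.09601     0.6219
  Δ         -0.09599   -0.09599      0.288
  eq           0.148 1.5955e-05     0.9099
  solve Keq expr → x = 0.09599; check Q = 3.1900e+05
Then change container volume by factor 0.8 (V_new/V_old).
Step 2:
                   L          E          M
  init         0.185 1.9943e-05      1.137
  Δ       4.9842e-06 4.9842e-06 -1.4952e-05
  eq           0.185 2.4927e-05      1.137
  solve Keq expr → x = -4.9842e-06; check Q = 3.1900e+05
Then add 0.5627 M of M.
Step 3:
                   L          E          M
  init         0.185 2.4927e-05        1.7
  Δ       5.8271e-05 5.8271e-05 -1.7481e-04
  eq          0.1851 8.3198e-05        1.7
  solve Keq expr → x = -5.8271e-05; check Q = 3.1900e+05

x = -5.8271e-05 M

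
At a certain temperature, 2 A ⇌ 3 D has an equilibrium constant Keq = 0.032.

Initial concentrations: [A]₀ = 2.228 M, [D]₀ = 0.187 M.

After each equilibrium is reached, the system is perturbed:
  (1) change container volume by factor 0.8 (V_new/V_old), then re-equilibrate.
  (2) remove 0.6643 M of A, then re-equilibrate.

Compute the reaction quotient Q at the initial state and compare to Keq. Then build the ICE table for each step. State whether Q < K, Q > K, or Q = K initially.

Q₀ = 0.001317; Q < K (proceeds forward)

Q₀ = 0.001317 vs Keq = 0.032 ⇒ Q<K, forward
Step 1:
                   A          D
  init         2.228      0.187
  Δ           -0.213     0.3195
  eq           2.015     0.5065
  solve Keq expr → x = 0.1065; check Q = 0.032
Then change container volume by factor 0.8 (V_new/V_old).
Step 2:
                   A          D
  init         2.519     0.6331
  Δ          0.02742   -0.04113
  eq           2.546      0.592
  solve Keq expr → x = -0.01371; check Q = 0.032
Then remove 0.6643 M of A.
Step 3:
                   A          D
  init         1.882      0.592
  Δ          0.06469   -0.09703
  eq           1.947      0.495
  solve Keq expr → x = -0.03234; check Q = 0.032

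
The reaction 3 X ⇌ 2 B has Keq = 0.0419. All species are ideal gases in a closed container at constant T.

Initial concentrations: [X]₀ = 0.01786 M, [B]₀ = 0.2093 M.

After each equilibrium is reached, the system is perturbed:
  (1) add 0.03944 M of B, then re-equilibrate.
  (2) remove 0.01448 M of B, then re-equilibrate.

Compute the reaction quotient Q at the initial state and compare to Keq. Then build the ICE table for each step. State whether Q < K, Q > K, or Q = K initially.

Q₀ = 7689 vs Keq = 0.0419 ⇒ Q>K, reverse
Step 1:
                    X           B
  Initial     0.01786      0.2093
  Change       0.2672     -0.1781
  Equil        0.2851     0.03116
  solve Keq expr → x = -0.08907; check Q = 0.0419
Then add 0.03944 M of B.
Step 2:
                    X           B
  Initial      0.2851      0.0706
  Change      0.04711    -0.03141
  Equil        0.3322     0.03919
  solve Keq expr → x = -0.0157; check Q = 0.0419
Then remove 0.01448 M of B.
Step 3:
                    X           B
  Initial      0.3322     0.02471
  Change     -0.01721     0.01147
  Equil         0.315     0.03618
  solve Keq expr → x = 0.005737; check Q = 0.0419

Q₀ = 7689; Q > K (proceeds reverse)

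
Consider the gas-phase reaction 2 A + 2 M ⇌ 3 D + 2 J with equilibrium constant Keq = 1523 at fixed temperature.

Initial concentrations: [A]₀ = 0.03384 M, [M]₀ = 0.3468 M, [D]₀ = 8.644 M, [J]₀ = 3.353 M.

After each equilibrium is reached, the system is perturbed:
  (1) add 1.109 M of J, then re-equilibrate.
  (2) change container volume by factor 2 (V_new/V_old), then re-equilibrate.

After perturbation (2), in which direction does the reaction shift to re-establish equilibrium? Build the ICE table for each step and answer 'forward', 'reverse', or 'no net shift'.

Q₀ = 5.2722e+07 vs Keq = 1523 ⇒ Q>K, reverse
Step 1:
                   A          M          D          J
  init       0.03384     0.3468      8.644      3.353
  Δ           0.9239     0.9239     -1.386    -0.9239
  eq          0.9578      1.271      7.258      2.429
  solve Keq expr → x = -0.462; check Q = 1523
Then add 1.109 M of J.
Step 2:
                   A          M          D          J
  init        0.9578      1.271      7.258      3.538
  Δ           0.1628     0.1628    -0.2443    -0.1628
  eq           1.121      1.434      7.014      3.375
  solve Keq expr → x = -0.08142; check Q = 1523
Then change container volume by factor 2 (V_new/V_old).
Step 3:
                   A          M          D          J
  init        0.5603     0.7168      3.507      1.688
  Δ         -0.07531   -0.07531      0.113    0.07531
  eq           0.485     0.6415       3.62      1.763
  solve Keq expr → x = 0.03766; check Q = 1523

Direction: forward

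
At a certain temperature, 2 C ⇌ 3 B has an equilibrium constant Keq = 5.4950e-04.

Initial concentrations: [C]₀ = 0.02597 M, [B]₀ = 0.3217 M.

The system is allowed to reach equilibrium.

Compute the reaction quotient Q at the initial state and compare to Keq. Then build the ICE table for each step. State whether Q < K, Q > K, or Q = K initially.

Q₀ = 49.36 vs Keq = 5.4950e-04 ⇒ Q>K, reverse
Step 1:
                    C           B
  Initial     0.02597      0.3217
  Change       0.1945     -0.2918
  Equil        0.2205      0.0299
  solve Keq expr → x = -0.09727; check Q = 5.4950e-04

Q₀ = 49.36; Q > K (proceeds reverse)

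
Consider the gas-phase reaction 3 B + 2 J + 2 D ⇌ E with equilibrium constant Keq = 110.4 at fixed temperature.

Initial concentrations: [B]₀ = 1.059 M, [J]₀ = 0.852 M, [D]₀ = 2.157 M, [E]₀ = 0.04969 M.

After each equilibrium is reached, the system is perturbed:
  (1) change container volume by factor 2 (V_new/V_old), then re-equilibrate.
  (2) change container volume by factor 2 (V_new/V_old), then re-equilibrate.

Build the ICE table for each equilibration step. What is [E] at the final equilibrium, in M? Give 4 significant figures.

Q₀ = 0.01239 vs Keq = 110.4 ⇒ Q<K, forward
Step 1:
                   B          J          D          E
  Initial      1.059      0.852      2.157    0.04969
  Change     -0.8263    -0.5509    -0.5509     0.2754
  Equil       0.2327     0.3011      1.606     0.3251
  solve Keq expr → x = 0.2754; check Q = 110.4
Then change container volume by factor 2 (V_new/V_old).
Step 2:
                   B          J          D          E
  Initial     0.1163     0.1506     0.8031     0.1626
  Change      0.1525     0.1017     0.1017   -0.05084
  Equil       0.2689     0.2522     0.9047     0.1117
  solve Keq expr → x = -0.05084; check Q = 110.4
Then change container volume by factor 2 (V_new/V_old).
Step 3:
                   B          J          D          E
  Initial     0.1344     0.1261     0.4524    0.05586
  Change       0.112    0.07469    0.07469   -0.03735
  Equil       0.2465     0.2008     0.5271    0.01852
  solve Keq expr → x = -0.03735; check Q = 110.4

[E]_eq = 0.01852 M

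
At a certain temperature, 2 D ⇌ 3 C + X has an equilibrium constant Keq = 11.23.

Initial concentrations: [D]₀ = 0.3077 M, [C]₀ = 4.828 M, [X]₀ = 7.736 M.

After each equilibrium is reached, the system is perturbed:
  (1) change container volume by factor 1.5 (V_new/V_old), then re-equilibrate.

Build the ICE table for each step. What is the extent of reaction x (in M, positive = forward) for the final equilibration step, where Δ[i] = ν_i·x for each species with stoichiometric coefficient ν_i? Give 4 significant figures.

Q₀ = 9195 vs Keq = 11.23 ⇒ Q>K, reverse
Step 1:
                   D          C          X
  I           0.3077      4.828      7.736
  C            1.887     -2.831    -0.9436
  E            2.195      1.997      6.792
  solve Keq expr → x = -0.9436; check Q = 11.23
Then change container volume by factor 1.5 (V_new/V_old).
Step 2:
                   D          C          X
  I            1.463      1.331      4.528
  C          -0.1744     0.2616    0.08719
  E            1.289      1.593      4.615
  solve Keq expr → x = 0.08719; check Q = 11.23

x = 0.08719 M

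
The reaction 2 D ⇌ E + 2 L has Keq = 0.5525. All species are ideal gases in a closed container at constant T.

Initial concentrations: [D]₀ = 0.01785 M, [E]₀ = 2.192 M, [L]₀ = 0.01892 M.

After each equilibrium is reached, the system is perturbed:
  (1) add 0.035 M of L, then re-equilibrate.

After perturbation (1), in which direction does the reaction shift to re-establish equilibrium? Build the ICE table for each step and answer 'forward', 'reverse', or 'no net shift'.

Q₀ = 2.463 vs Keq = 0.5525 ⇒ Q>K, reverse
Step 1:
                    D           E           L
  Initial     0.01785       2.192     0.01892
  Change     0.006624   -0.003312   -0.006624
  Equil       0.02447       2.189      0.0123
  solve Keq expr → x = -0.003312; check Q = 0.5525
Then add 0.035 M of L.
Step 2:
                    D           E           L
  Initial     0.02447       2.189      0.0473
  Change      0.02325    -0.01163    -0.02325
  Equil       0.04773       2.177     0.02404
  solve Keq expr → x = -0.01163; check Q = 0.5525

Direction: reverse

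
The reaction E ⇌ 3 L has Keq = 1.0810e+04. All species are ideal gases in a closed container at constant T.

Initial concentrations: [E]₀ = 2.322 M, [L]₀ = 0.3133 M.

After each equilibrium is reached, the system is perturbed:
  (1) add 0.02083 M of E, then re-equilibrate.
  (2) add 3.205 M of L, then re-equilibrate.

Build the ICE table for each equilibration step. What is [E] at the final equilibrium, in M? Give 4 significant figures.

Q₀ = 0.01324 vs Keq = 1.0810e+04 ⇒ Q<K, forward
Step 1:
                   E          L
  I            2.322     0.3133
  C           -2.288      6.863
  E          0.03419      7.177
  solve Keq expr → x = 2.288; check Q = 1.0810e+04
Then add 0.02083 M of E.
Step 2:
                   E          L
  I          0.05502      7.177
  C         -0.01997     0.0599
  E          0.03506      7.237
  solve Keq expr → x = 0.01997; check Q = 1.0810e+04
Then add 3.205 M of L.
Step 3:
                   E          L
  I          0.03506      10.44
  C          0.06451    -0.1935
  E          0.09956      10.25
  solve Keq expr → x = -0.06451; check Q = 1.0810e+04

[E]_eq = 0.09956 M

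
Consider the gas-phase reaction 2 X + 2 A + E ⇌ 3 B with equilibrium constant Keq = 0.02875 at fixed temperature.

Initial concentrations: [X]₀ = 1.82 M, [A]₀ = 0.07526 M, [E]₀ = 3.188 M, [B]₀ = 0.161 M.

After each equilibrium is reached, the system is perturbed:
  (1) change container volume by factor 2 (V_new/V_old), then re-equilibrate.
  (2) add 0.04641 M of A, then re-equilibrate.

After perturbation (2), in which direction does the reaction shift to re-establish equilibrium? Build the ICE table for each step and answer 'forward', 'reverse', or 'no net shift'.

Q₀ = 0.06977 vs Keq = 0.02875 ⇒ Q>K, reverse
Step 1:
                    X           A           E           B
  Initial        1.82     0.07526       3.188       0.161
  Change      0.01594     0.01594    0.007971    -0.02391
  Equil         1.836      0.0912       3.196      0.1371
  solve Keq expr → x = -0.007971; check Q = 0.02875
Then change container volume by factor 2 (V_new/V_old).
Step 2:
                    X           A           E           B
  Initial       0.918      0.0456       1.598     0.06854
  Change      0.01181     0.01181    0.005903    -0.01771
  Equil        0.9298     0.05741       1.604     0.05084
  solve Keq expr → x = -0.005903; check Q = 0.02875
Then add 0.04641 M of A.
Step 3:
                    X           A           E           B
  Initial      0.9298      0.1038       1.604     0.05084
  Change       -0.012      -0.012   -0.006001       0.018
  Equil        0.9178     0.09181       1.598     0.06884
  solve Keq expr → x = 0.006001; check Q = 0.02875

Direction: forward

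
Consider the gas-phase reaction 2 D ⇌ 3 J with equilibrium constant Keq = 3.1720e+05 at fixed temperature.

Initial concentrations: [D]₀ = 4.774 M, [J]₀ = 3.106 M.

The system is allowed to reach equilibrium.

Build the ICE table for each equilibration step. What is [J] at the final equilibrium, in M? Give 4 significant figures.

Q₀ = 1.315 vs Keq = 3.1720e+05 ⇒ Q<K, forward
Step 1:
                   D          J
  init         4.774      3.106
  Δ           -4.716      7.074
  eq         0.05767      10.18
  solve Keq expr → x = 2.358; check Q = 3.1720e+05

[J]_eq = 10.18 M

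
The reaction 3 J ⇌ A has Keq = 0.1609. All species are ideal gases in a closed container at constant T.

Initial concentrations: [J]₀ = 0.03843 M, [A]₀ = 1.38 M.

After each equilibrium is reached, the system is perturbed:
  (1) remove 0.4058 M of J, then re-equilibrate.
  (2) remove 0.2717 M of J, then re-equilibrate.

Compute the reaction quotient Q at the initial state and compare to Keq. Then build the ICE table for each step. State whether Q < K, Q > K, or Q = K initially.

Q₀ = 2.4315e+04 vs Keq = 0.1609 ⇒ Q>K, reverse
Step 1:
                  J         A
  Initial   0.03843      1.38
  Change      1.682   -0.5607
  Equil        1.72    0.8193
  solve Keq expr → x = -0.5607; check Q = 0.1609
Then remove 0.4058 M of J.
Step 2:
                  J         A
  Initial     1.315    0.8193
  Change     0.3261   -0.1087
  Equil       1.641    0.7106
  solve Keq expr → x = -0.1087; check Q = 0.1609
Then remove 0.2717 M of J.
Step 3:
                  J         A
  Initial     1.369    0.7106
  Change     0.2147  -0.07156
  Equil       1.584    0.6391
  solve Keq expr → x = -0.07156; check Q = 0.1609

Q₀ = 2.4315e+04; Q > K (proceeds reverse)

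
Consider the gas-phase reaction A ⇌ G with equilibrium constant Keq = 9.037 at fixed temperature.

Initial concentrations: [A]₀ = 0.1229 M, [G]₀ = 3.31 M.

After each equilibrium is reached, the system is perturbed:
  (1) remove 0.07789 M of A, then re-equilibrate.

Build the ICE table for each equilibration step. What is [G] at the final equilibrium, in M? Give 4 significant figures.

[G]_eq = 3.021 M

Q₀ = 26.93 vs Keq = 9.037 ⇒ Q>K, reverse
Step 1:
                  A         G
  init       0.1229      3.31
  Δ          0.2191   -0.2191
  eq          0.342     3.091
  solve Keq expr → x = -0.2191; check Q = 9.037
Then remove 0.07789 M of A.
Step 2:
                  A         G
  init       0.2641     3.091
  Δ         0.07013  -0.07013
  eq         0.3343     3.021
  solve Keq expr → x = -0.07013; check Q = 9.037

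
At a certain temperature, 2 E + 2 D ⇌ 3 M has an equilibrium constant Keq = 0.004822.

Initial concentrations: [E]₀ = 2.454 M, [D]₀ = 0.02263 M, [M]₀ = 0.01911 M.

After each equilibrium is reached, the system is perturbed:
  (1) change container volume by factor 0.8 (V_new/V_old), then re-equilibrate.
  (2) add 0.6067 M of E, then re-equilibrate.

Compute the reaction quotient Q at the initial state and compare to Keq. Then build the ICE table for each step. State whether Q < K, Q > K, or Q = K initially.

Q₀ = 0.002263; Q < K (proceeds forward)

Q₀ = 0.002263 vs Keq = 0.004822 ⇒ Q<K, forward
Step 1:
                  E         D         M
  init        2.454   0.02263   0.01911
  Δ       -0.002442 -0.002442  0.003663
  eq          2.452   0.02019   0.02277
  solve Keq expr → x = 0.001221; check Q = 0.004822
Then change container volume by factor 0.8 (V_new/V_old).
Step 2:
                  E         D         M
  init        3.064   0.02523   0.02847
  Δ       -9.4674e-04 -9.4674e-04   0.00142
  eq          3.064   0.02429   0.02989
  solve Keq expr → x = 4.7337e-04; check Q = 0.004822
Then add 0.6067 M of E.
Step 3:
                  E         D         M
  init         3.67   0.02429   0.02989
  Δ       -0.001567 -0.001567  0.002351
  eq          3.669   0.02272   0.03224
  solve Keq expr → x = 7.8353e-04; check Q = 0.004822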